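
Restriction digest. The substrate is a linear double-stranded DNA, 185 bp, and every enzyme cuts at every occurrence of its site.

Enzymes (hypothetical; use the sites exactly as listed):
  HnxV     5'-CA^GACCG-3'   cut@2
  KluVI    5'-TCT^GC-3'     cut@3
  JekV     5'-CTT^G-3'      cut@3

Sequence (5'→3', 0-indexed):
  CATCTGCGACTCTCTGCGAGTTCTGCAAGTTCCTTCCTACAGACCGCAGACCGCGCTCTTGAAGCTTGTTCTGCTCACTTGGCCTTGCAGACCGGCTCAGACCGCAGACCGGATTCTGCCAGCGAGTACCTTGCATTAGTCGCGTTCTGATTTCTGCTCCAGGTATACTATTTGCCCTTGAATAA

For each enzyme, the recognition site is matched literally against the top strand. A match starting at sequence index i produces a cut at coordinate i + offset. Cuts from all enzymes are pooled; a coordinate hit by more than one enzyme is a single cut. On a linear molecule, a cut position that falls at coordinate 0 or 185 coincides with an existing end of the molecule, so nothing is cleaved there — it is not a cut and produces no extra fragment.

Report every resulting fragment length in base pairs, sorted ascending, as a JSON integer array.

[3,5,5,6,6,7,7,7,8,9,10,10,11,12,15,17,23,24]

Per-enzyme occurrences:
  HnxV CAGACCG/2: at [39, 46, 87, 97, 104] ⇒ [41, 48, 89, 99, 106]
  KluVI TCTGC/3: at [2, 12, 21, 69, 114, 152] ⇒ [5, 15, 24, 72, 117, 155]
  JekV CTTG/3: at [57, 64, 77, 83, 129, 176] ⇒ [60, 67, 80, 86, 132, 179]

All cut coordinates (distinct, sorted): [5, 15, 24, 41, 48, 60, 67, 72, 80, 86, 89, 99, 106, 117, 132, 155, 179]

Fragments:
  [0,5): 5 bp
  [5,15): 10 bp
  [15,24): 9 bp
  [24,41): 17 bp
  [41,48): 7 bp
  [48,60): 12 bp
  [60,67): 7 bp
  [67,72): 5 bp
  [72,80): 8 bp
  [80,86): 6 bp
  [86,89): 3 bp
  [89,99): 10 bp
  [99,106): 7 bp
  [106,117): 11 bp
  [117,132): 15 bp
  [132,155): 23 bp
  [155,179): 24 bp
  [179,185): 6 bp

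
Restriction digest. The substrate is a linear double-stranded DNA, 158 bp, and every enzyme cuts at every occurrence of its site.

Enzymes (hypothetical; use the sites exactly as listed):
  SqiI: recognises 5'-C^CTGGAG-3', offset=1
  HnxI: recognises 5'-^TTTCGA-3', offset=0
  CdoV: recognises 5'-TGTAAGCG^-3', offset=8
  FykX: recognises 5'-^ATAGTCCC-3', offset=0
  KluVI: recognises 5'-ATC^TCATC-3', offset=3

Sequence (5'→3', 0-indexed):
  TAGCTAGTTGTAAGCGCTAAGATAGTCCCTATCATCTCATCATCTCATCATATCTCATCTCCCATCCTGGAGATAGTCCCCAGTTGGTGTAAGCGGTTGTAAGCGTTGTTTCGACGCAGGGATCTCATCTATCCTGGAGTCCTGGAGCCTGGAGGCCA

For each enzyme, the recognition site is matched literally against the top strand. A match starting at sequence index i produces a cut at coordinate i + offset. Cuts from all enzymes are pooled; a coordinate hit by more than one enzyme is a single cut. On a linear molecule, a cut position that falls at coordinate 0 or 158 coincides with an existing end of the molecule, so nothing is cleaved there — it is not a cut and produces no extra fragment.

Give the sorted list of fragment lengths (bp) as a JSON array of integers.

Per-enzyme occurrences:
  SqiI (CCTGGAG, off=1): starts [65, 132, 140, 147] → cuts [66, 133, 141, 148]
  HnxI (TTTCGA, off=0): starts [108] → cuts [108]
  CdoV (TGTAAGCG, off=8): starts [8, 87, 97] → cuts [16, 95, 105]
  FykX (ATAGTCCC, off=0): starts [21, 72] → cuts [21, 72]
  KluVI (ATCTCATC, off=3): starts [33, 41, 51, 121] → cuts [36, 44, 54, 124]

All cut coordinates (distinct, sorted): [16, 21, 36, 44, 54, 66, 72, 95, 105, 108, 124, 133, 141, 148]

Fragments:
  [0,16): 16 bp
  [16,21): 5 bp
  [21,36): 15 bp
  [36,44): 8 bp
  [44,54): 10 bp
  [54,66): 12 bp
  [66,72): 6 bp
  [72,95): 23 bp
  [95,105): 10 bp
  [105,108): 3 bp
  [108,124): 16 bp
  [124,133): 9 bp
  [133,141): 8 bp
  [141,148): 7 bp
  [148,158): 10 bp

[3,5,6,7,8,8,9,10,10,10,12,15,16,16,23]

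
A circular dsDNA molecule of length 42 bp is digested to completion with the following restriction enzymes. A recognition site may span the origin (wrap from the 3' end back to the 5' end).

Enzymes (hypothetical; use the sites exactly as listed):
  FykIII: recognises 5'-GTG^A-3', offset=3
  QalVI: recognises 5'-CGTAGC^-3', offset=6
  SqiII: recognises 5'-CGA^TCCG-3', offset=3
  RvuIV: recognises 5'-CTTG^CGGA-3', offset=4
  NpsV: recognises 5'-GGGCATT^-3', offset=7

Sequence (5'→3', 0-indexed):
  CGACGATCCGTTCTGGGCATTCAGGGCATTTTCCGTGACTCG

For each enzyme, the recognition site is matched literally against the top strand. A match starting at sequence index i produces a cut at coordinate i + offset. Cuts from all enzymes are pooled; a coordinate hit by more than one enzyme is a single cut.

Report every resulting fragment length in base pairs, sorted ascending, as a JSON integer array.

Scan for sites:
  FykIII GTGA/3: at [34] ⇒ [37]
  QalVI (CGTAGC, off=6): no sites
  SqiII CGATCCG/3: at [3] ⇒ [6]
  RvuIV (CTTGCGGA, off=4): no sites
  NpsV GGGCATT/7: at [14, 23] ⇒ [21, 30]

Pooled cuts: [6, 21, 30, 37]

Fragments:
  6→21: 15 bp
  21→30: 9 bp
  30→37: 7 bp
  37→6 (wrap): 42-37+6 = 11 bp

[7,9,11,15]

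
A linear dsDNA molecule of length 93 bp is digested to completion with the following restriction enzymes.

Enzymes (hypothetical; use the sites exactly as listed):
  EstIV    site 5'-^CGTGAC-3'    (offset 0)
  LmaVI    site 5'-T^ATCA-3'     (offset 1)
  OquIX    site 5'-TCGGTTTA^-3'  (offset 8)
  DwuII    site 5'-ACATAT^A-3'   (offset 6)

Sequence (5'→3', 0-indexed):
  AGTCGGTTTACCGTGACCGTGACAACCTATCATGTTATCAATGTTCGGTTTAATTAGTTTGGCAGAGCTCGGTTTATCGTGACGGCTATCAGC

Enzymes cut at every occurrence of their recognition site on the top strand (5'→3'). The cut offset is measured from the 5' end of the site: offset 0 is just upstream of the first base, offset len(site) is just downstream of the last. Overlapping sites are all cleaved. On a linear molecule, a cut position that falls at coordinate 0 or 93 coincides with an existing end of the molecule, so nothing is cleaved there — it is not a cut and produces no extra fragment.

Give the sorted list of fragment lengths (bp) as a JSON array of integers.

[1,1,6,6,8,10,10,11,16,24]

Scan for sites:
  EstIV (CGTGAC, off=0): starts [11, 17, 77] → cuts [11, 17, 77]
  LmaVI (TATCA, off=1): starts [27, 35, 86] → cuts [28, 36, 87]
  OquIX (TCGGTTTA, off=8): starts [2, 44, 68] → cuts [10, 52, 76]
  DwuII (ACATATA, off=6): no sites

All cut coordinates (distinct, sorted): [10, 11, 17, 28, 36, 52, 76, 77, 87]

Fragments:
  [0,10): 10 bp
  [10,11): 1 bp
  [11,17): 6 bp
  [17,28): 11 bp
  [28,36): 8 bp
  [36,52): 16 bp
  [52,76): 24 bp
  [76,77): 1 bp
  [77,87): 10 bp
  [87,93): 6 bp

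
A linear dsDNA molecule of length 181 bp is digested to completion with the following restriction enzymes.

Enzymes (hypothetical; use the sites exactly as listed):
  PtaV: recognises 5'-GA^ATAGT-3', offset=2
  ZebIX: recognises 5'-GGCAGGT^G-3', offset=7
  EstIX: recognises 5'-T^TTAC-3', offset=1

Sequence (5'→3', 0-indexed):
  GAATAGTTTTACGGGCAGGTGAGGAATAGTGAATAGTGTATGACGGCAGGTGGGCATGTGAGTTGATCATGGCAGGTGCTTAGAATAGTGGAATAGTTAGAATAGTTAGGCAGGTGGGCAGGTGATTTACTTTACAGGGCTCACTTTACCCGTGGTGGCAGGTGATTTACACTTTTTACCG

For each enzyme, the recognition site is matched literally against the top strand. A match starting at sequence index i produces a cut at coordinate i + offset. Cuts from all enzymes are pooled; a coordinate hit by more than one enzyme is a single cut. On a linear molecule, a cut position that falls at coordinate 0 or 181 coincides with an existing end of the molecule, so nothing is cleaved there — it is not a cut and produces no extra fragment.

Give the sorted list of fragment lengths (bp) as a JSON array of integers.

Per-enzyme occurrences:
  PtaV (GAATAGT, off=2): starts [0, 23, 30, 82, 90, 99] → cuts [2, 25, 32, 84, 92, 101]
  ZebIX (GGCAGGTG, off=7): starts [13, 44, 70, 108, 116, 156] → cuts [20, 51, 77, 115, 123, 163]
  EstIX (TTTAC, off=1): starts [7, 125, 130, 144, 165, 174] → cuts [8, 126, 131, 145, 166, 175]

Pooled cuts: [2, 8, 20, 25, 32, 51, 77, 84, 92, 101, 115, 123, 126, 131, 145, 163, 166, 175]

Fragments:
  [0,2): 2 bp
  [2,8): 6 bp
  [8,20): 12 bp
  [20,25): 5 bp
  [25,32): 7 bp
  [32,51): 19 bp
  [51,77): 26 bp
  [77,84): 7 bp
  [84,92): 8 bp
  [92,101): 9 bp
  [101,115): 14 bp
  [115,123): 8 bp
  [123,126): 3 bp
  [126,131): 5 bp
  [131,145): 14 bp
  [145,163): 18 bp
  [163,166): 3 bp
  [166,175): 9 bp
  [175,181): 6 bp

[2,3,3,5,5,6,6,7,7,8,8,9,9,12,14,14,18,19,26]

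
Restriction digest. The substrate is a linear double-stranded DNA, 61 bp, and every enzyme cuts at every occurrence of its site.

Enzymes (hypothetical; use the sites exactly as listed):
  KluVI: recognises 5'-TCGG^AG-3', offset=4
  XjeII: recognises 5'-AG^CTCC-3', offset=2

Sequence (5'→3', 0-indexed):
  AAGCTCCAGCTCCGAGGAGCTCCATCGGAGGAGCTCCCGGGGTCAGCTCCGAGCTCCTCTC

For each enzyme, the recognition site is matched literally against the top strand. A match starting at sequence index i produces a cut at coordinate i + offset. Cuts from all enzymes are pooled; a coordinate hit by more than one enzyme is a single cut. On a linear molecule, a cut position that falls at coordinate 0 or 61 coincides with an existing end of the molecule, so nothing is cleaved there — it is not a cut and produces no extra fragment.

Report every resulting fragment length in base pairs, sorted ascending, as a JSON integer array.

Scan for sites:
  KluVI TCGGAG/4: at [24] ⇒ [28]
  XjeII AGCTCC/2: at [1, 7, 17, 31, 44, 51] ⇒ [3, 9, 19, 33, 46, 53]

All cut coordinates (distinct, sorted): [3, 9, 19, 28, 33, 46, 53]

Fragment lengths:
  [0,3): 3 bp
  [3,9): 6 bp
  [9,19): 10 bp
  [19,28): 9 bp
  [28,33): 5 bp
  [33,46): 13 bp
  [46,53): 7 bp
  [53,61): 8 bp

[3,5,6,7,8,9,10,13]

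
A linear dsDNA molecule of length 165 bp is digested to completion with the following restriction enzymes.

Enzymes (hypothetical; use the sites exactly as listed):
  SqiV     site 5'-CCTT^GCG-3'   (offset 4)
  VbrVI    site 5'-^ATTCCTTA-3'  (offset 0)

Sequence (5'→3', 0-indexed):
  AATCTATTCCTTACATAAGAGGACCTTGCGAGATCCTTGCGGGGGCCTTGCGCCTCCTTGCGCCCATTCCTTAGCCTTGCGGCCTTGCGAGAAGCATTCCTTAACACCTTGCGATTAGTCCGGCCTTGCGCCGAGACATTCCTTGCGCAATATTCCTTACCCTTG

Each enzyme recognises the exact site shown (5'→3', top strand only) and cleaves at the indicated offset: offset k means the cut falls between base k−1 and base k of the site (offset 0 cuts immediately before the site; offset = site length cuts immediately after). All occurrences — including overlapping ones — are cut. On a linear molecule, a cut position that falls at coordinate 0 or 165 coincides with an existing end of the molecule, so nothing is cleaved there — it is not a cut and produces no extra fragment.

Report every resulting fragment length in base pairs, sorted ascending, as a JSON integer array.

[5,6,7,8,9,10,11,11,13,14,15,17,17,22]

Scan for sites:
  SqiV CCTTGCG/4: at [23, 34, 45, 55, 74, 82, 106, 123, 140] ⇒ [27, 38, 49, 59, 78, 86, 110, 127, 144]
  VbrVI ATTCCTTA/0: at [5, 65, 95, 151] ⇒ [5, 65, 95, 151]

Pooled cuts: [5, 27, 38, 49, 59, 65, 78, 86, 95, 110, 127, 144, 151]

Fragments:
  [0,5): 5 bp
  [5,27): 22 bp
  [27,38): 11 bp
  [38,49): 11 bp
  [49,59): 10 bp
  [59,65): 6 bp
  [65,78): 13 bp
  [78,86): 8 bp
  [86,95): 9 bp
  [95,110): 15 bp
  [110,127): 17 bp
  [127,144): 17 bp
  [144,151): 7 bp
  [151,165): 14 bp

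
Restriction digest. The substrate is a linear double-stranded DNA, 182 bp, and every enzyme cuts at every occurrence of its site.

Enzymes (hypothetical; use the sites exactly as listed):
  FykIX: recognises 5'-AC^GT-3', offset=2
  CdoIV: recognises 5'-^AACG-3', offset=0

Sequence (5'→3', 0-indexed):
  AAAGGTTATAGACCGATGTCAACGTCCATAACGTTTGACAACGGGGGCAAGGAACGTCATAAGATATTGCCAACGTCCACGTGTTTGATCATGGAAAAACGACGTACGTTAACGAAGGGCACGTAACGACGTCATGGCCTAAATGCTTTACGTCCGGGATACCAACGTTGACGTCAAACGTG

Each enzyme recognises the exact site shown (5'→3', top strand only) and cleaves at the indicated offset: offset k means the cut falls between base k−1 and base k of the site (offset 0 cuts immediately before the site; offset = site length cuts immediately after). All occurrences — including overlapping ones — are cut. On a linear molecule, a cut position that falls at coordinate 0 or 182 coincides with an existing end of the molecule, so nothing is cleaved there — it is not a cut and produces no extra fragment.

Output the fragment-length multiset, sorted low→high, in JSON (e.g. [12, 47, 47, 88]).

[2,3,3,3,3,3,3,3,3,4,4,6,6,6,6,6,7,12,12,13,16,17,20,21]

Per-enzyme occurrences:
  FykIX ACGT/2: at [21, 30, 53, 72, 78, 101, 105, 120, 128, 149, 164, 170, 177] ⇒ [23, 32, 55, 74, 80, 103, 107, 122, 130, 151, 166, 172, 179]
  CdoIV AACG/0: at [20, 29, 39, 52, 71, 97, 110, 124, 163, 176] ⇒ [20, 29, 39, 52, 71, 97, 110, 124, 163, 176]

All cut coordinates (distinct, sorted): [20, 23, 29, 32, 39, 52, 55, 71, 74, 80, 97, 103, 107, 110, 122, 124, 130, 151, 163, 166, 172, 176, 179]

Fragments:
  [0,20): 20 bp
  [20,23): 3 bp
  [23,29): 6 bp
  [29,32): 3 bp
  [32,39): 7 bp
  [39,52): 13 bp
  [52,55): 3 bp
  [55,71): 16 bp
  [71,74): 3 bp
  [74,80): 6 bp
  [80,97): 17 bp
  [97,103): 6 bp
  [103,107): 4 bp
  [107,110): 3 bp
  [110,122): 12 bp
  [122,124): 2 bp
  [124,130): 6 bp
  [130,151): 21 bp
  [151,163): 12 bp
  [163,166): 3 bp
  [166,172): 6 bp
  [172,176): 4 bp
  [176,179): 3 bp
  [179,182): 3 bp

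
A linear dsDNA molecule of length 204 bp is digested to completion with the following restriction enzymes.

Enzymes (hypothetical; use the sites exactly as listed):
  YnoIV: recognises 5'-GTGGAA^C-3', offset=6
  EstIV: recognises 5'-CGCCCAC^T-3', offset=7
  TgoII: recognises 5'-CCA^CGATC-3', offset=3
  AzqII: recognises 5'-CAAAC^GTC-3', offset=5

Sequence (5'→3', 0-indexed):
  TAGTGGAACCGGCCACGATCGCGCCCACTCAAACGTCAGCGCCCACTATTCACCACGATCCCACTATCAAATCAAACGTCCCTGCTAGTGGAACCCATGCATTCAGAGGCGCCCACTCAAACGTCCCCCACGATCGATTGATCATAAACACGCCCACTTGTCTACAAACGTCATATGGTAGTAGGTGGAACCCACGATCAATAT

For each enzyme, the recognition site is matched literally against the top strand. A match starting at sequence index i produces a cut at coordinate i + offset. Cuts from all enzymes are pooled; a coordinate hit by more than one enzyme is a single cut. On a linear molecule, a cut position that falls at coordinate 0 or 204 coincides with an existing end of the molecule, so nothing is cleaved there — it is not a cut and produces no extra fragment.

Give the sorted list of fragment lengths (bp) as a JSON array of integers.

Site scan:
  YnoIV (GTGGAAC, off=6): starts [2, 87, 184] → cuts [8, 93, 190]
  EstIV (CGCCCACT, off=7): starts [21, 39, 109, 150] → cuts [28, 46, 116, 157]
  TgoII (CCACGATC, off=3): starts [12, 52, 127, 191] → cuts [15, 55, 130, 194]
  AzqII (CAAACGTC, off=5): starts [29, 72, 117, 164] → cuts [34, 77, 122, 169]

All cut coordinates (distinct, sorted): [8, 15, 28, 34, 46, 55, 77, 93, 116, 122, 130, 157, 169, 190, 194]

Fragments:
  [0,8): 8 bp
  [8,15): 7 bp
  [15,28): 13 bp
  [28,34): 6 bp
  [34,46): 12 bp
  [46,55): 9 bp
  [55,77): 22 bp
  [77,93): 16 bp
  [93,116): 23 bp
  [116,122): 6 bp
  [122,130): 8 bp
  [130,157): 27 bp
  [157,169): 12 bp
  [169,190): 21 bp
  [190,194): 4 bp
  [194,204): 10 bp

[4,6,6,7,8,8,9,10,12,12,13,16,21,22,23,27]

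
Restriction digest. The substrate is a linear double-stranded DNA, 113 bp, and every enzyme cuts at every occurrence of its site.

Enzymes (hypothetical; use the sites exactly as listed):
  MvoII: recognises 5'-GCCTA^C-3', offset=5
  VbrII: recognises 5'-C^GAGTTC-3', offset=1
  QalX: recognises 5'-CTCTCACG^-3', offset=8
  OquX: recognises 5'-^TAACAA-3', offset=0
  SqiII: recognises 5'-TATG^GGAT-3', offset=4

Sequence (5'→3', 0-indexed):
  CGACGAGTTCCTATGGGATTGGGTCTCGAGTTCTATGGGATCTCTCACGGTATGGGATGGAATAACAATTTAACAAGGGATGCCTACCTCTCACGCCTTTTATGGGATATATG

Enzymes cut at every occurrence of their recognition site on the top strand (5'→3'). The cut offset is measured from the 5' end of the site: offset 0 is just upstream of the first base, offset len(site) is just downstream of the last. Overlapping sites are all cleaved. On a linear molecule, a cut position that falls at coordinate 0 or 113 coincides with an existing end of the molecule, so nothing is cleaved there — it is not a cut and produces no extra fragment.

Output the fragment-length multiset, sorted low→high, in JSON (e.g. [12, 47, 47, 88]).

Per-enzyme occurrences:
  MvoII (GCCTAC, off=5): starts [81] → cuts [86]
  VbrII (CGAGTTC, off=1): starts [3, 26] → cuts [4, 27]
  QalX (CTCTCACG, off=8): starts [41, 87] → cuts [49, 95]
  OquX (TAACAA, off=0): starts [62, 70] → cuts [62, 70]
  SqiII (TATGGGAT, off=4): starts [11, 33, 50, 100] → cuts [15, 37, 54, 104]

Pooled cuts: [4, 15, 27, 37, 49, 54, 62, 70, 86, 95, 104]

Fragment lengths:
  [0,4): 4 bp
  [4,15): 11 bp
  [15,27): 12 bp
  [27,37): 10 bp
  [37,49): 12 bp
  [49,54): 5 bp
  [54,62): 8 bp
  [62,70): 8 bp
  [70,86): 16 bp
  [86,95): 9 bp
  [95,104): 9 bp
  [104,113): 9 bp

[4,5,8,8,9,9,9,10,11,12,12,16]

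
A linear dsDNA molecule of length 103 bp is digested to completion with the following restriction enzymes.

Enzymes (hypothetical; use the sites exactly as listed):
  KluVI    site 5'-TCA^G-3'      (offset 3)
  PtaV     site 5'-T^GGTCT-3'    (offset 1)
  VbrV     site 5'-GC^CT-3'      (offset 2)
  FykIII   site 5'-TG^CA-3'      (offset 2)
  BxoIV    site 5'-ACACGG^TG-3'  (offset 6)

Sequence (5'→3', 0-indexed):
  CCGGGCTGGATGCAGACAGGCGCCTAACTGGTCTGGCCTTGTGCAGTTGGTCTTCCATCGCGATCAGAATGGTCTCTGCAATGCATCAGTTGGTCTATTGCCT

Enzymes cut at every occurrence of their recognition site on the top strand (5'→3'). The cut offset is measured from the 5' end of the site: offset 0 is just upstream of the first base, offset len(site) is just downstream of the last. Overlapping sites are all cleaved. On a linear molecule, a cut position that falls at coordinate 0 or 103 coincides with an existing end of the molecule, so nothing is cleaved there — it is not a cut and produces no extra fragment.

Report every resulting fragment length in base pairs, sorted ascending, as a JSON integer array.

[2,3,4,5,5,5,6,6,8,8,10,11,12,18]

Per-enzyme occurrences:
  KluVI TCAG/3: at [63, 85] ⇒ [66, 88]
  PtaV TGGTCT/1: at [28, 47, 69, 90] ⇒ [29, 48, 70, 91]
  VbrV GCCT/2: at [21, 35, 99] ⇒ [23, 37, 101]
  FykIII TGCA/2: at [10, 41, 76, 81] ⇒ [12, 43, 78, 83]
  BxoIV (ACACGGTG, off=6): no sites

Pooled cuts: [12, 23, 29, 37, 43, 48, 66, 70, 78, 83, 88, 91, 101]

Fragments:
  [0,12): 12 bp
  [12,23): 11 bp
  [23,29): 6 bp
  [29,37): 8 bp
  [37,43): 6 bp
  [43,48): 5 bp
  [48,66): 18 bp
  [66,70): 4 bp
  [70,78): 8 bp
  [78,83): 5 bp
  [83,88): 5 bp
  [88,91): 3 bp
  [91,101): 10 bp
  [101,103): 2 bp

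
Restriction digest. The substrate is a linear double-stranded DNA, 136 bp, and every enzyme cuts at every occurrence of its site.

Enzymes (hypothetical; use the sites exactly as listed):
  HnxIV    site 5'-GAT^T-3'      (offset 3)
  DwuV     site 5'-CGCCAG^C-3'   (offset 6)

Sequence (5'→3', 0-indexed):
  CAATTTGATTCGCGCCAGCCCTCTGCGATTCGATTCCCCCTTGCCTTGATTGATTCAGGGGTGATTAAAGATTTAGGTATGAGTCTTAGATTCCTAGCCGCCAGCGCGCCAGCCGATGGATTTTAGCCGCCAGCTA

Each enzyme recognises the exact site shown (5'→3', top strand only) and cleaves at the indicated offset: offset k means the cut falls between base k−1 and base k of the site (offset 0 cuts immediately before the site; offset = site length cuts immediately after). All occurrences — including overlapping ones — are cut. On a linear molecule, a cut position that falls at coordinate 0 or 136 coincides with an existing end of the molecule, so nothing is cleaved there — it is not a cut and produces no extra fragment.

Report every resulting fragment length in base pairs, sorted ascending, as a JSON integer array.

Scan for sites:
  HnxIV (GATT, off=3): starts [6, 26, 31, 47, 51, 62, 69, 88, 118] → cuts [9, 29, 34, 50, 54, 65, 72, 91, 121]
  DwuV (CGCCAGC, off=6): starts [12, 98, 106, 127] → cuts [18, 104, 112, 133]

All cut coordinates (distinct, sorted): [9, 18, 29, 34, 50, 54, 65, 72, 91, 104, 112, 121, 133]

Fragments:
  [0,9): 9 bp
  [9,18): 9 bp
  [18,29): 11 bp
  [29,34): 5 bp
  [34,50): 16 bp
  [50,54): 4 bp
  [54,65): 11 bp
  [65,72): 7 bp
  [72,91): 19 bp
  [91,104): 13 bp
  [104,112): 8 bp
  [112,121): 9 bp
  [121,133): 12 bp
  [133,136): 3 bp

[3,4,5,7,8,9,9,9,11,11,12,13,16,19]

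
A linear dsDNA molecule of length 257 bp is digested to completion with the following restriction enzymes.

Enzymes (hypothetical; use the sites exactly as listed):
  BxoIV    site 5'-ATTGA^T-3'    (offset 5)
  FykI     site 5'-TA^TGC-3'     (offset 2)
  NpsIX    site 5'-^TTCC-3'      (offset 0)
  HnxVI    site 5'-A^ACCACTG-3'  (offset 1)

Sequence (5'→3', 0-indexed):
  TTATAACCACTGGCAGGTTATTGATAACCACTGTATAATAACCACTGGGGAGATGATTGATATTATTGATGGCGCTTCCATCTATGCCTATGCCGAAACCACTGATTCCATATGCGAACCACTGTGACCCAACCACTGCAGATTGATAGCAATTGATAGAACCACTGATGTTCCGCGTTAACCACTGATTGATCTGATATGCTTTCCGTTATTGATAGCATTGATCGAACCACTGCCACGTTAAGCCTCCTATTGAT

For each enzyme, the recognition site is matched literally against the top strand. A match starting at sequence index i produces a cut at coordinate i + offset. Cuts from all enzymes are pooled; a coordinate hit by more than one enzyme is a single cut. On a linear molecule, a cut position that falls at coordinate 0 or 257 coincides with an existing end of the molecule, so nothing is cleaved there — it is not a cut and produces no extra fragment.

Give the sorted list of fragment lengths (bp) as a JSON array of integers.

Scan for sites:
  BxoIV (ATTGAT, off=5): starts [19, 55, 64, 141, 151, 187, 210, 219, 251] → cuts [24, 60, 69, 146, 156, 192, 215, 224, 256]
  FykI (TATGC, off=2): starts [82, 88, 110, 197] → cuts [84, 90, 112, 199]
  NpsIX (TTCC, off=0): starts [75, 105, 170, 203] → cuts [75, 105, 170, 203]
  HnxVI (AACCACTG, off=1): starts [4, 25, 39, 96, 116, 130, 159, 179, 227] → cuts [5, 26, 40, 97, 117, 131, 160, 180, 228]

Pooled cuts: [5, 24, 26, 40, 60, 69, 75, 84, 90, 97, 105, 112, 117, 131, 146, 156, 160, 170, 180, 192, 199, 203, 215, 224, 228, 256]

Fragments:
  [0,5): 5 bp
  [5,24): 19 bp
  [24,26): 2 bp
  [26,40): 14 bp
  [40,60): 20 bp
  [60,69): 9 bp
  [69,75): 6 bp
  [75,84): 9 bp
  [84,90): 6 bp
  [90,97): 7 bp
  [97,105): 8 bp
  [105,112): 7 bp
  [112,117): 5 bp
  [117,131): 14 bp
  [131,146): 15 bp
  [146,156): 10 bp
  [156,160): 4 bp
  [160,170): 10 bp
  [170,180): 10 bp
  [180,192): 12 bp
  [192,199): 7 bp
  [199,203): 4 bp
  [203,215): 12 bp
  [215,224): 9 bp
  [224,228): 4 bp
  [228,256): 28 bp
  [256,257): 1 bp

[1,2,4,4,4,5,5,6,6,7,7,7,8,9,9,9,10,10,10,12,12,14,14,15,19,20,28]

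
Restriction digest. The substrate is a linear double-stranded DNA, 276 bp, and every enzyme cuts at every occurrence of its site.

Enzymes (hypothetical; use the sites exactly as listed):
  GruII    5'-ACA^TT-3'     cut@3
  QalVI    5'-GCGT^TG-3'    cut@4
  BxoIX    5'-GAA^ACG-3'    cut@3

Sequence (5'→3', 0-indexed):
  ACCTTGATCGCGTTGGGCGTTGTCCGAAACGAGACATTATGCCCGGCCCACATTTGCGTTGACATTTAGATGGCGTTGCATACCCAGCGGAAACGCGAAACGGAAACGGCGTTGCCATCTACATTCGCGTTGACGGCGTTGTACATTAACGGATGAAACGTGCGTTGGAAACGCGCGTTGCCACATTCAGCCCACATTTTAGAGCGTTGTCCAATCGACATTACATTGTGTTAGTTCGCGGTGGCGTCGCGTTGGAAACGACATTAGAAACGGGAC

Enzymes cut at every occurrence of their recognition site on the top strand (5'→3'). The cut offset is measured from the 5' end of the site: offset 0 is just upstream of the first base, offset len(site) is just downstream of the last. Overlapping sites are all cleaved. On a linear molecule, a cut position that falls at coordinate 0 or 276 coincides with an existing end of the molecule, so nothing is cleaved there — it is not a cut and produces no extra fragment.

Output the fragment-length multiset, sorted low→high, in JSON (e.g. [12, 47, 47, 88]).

Scan for sites:
  GruII (ACATT, off=3): starts [33, 49, 61, 120, 142, 182, 193, 217, 222, 260] → cuts [36, 52, 64, 123, 145, 185, 196, 220, 225, 263]
  QalVI (GCGTTG, off=4): starts [9, 16, 55, 72, 108, 126, 135, 161, 174, 203, 248] → cuts [13, 20, 59, 76, 112, 130, 139, 165, 178, 207, 252]
  BxoIX (GAAACG, off=3): starts [25, 89, 96, 102, 154, 167, 254, 266] → cuts [28, 92, 99, 105, 157, 170, 257, 269]

All cut coordinates (distinct, sorted): [13, 20, 28, 36, 52, 59, 64, 76, 92, 99, 105, 112, 123, 130, 139, 145, 157, 165, 170, 178, 185, 196, 207, 220, 225, 252, 257, 263, 269]

Fragment lengths:
  [0,13): 13 bp
  [13,20): 7 bp
  [20,28): 8 bp
  [28,36): 8 bp
  [36,52): 16 bp
  [52,59): 7 bp
  [59,64): 5 bp
  [64,76): 12 bp
  [76,92): 16 bp
  [92,99): 7 bp
  [99,105): 6 bp
  [105,112): 7 bp
  [112,123): 11 bp
  [123,130): 7 bp
  [130,139): 9 bp
  [139,145): 6 bp
  [145,157): 12 bp
  [157,165): 8 bp
  [165,170): 5 bp
  [170,178): 8 bp
  [178,185): 7 bp
  [185,196): 11 bp
  [196,207): 11 bp
  [207,220): 13 bp
  [220,225): 5 bp
  [225,252): 27 bp
  [252,257): 5 bp
  [257,263): 6 bp
  [263,269): 6 bp
  [269,276): 7 bp

[5,5,5,5,6,6,6,6,7,7,7,7,7,7,7,8,8,8,8,9,11,11,11,12,12,13,13,16,16,27]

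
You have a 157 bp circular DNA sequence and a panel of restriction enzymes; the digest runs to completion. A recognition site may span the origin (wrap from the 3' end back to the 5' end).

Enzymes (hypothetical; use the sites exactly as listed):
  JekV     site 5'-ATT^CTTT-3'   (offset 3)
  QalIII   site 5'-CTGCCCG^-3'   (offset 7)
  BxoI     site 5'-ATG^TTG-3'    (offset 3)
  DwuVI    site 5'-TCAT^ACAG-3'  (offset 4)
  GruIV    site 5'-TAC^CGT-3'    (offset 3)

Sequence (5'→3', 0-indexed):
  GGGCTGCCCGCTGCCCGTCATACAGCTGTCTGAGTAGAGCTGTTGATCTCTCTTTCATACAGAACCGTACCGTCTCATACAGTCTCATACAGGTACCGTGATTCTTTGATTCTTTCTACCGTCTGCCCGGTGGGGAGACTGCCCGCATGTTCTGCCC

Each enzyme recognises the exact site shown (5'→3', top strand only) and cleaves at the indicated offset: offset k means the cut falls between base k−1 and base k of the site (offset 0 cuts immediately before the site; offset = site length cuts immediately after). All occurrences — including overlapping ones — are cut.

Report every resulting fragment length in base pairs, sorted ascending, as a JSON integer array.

Site scan:
  JekV (ATTCTTT, off=3): starts [100, 108] → cuts [103, 111]
  QalIII (CTGCCCG, off=7): starts [3, 10, 122, 138, 151] → cuts [1, 10, 17, 129, 145]
  BxoI (ATGTTG, off=3): no sites
  DwuVI (TCATACAG, off=4): starts [17, 54, 74, 84] → cuts [21, 58, 78, 88]
  GruIV (TACCGT, off=3): starts [67, 93, 116] → cuts [70, 96, 119]

Pooled cuts: [1, 10, 17, 21, 58, 70, 78, 88, 96, 103, 111, 119, 129, 145]

Fragments:
  1→10: 9 bp
  10→17: 7 bp
  17→21: 4 bp
  21→58: 37 bp
  58→70: 12 bp
  70→78: 8 bp
  78→88: 10 bp
  88→96: 8 bp
  96→103: 7 bp
  103→111: 8 bp
  111→119: 8 bp
  119→129: 10 bp
  129→145: 16 bp
  145→1 (wrap): 157-145+1 = 13 bp

[4,7,7,8,8,8,8,9,10,10,12,13,16,37]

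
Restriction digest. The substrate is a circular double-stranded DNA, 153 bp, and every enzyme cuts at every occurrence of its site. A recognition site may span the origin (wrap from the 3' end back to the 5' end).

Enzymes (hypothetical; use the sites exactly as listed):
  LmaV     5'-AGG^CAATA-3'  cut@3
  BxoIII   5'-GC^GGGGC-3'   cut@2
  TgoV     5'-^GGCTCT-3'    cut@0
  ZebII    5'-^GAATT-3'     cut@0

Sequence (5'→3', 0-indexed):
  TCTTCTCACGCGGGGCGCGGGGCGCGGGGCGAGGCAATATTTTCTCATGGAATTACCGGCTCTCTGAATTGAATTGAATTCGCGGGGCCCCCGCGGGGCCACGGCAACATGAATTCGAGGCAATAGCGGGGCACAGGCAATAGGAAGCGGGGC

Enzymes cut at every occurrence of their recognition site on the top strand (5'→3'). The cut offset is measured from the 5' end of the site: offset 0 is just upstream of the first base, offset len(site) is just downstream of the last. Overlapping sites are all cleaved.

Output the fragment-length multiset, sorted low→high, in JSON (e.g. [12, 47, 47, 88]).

[2,5,5,7,7,7,8,8,8,9,10,10,11,11,14,15,16]

Scan for sites:
  LmaV AGGCAATA/3: at [31, 117, 134] ⇒ [34, 120, 137]
  BxoIII GCGGGGC/2: at [9, 16, 23, 81, 92, 125, 146] ⇒ [11, 18, 25, 83, 94, 127, 148]
  TgoV GGCTCT/0: at [57, 150] ⇒ [57, 150]
  ZebII GAATT/0: at [49, 65, 70, 75, 110] ⇒ [49, 65, 70, 75, 110]

Pooled cuts: [11, 18, 25, 34, 49, 57, 65, 70, 75, 83, 94, 110, 120, 127, 137, 148, 150]

Fragments:
  11→18: 7 bp
  18→25: 7 bp
  25→34: 9 bp
  34→49: 15 bp
  49→57: 8 bp
  57→65: 8 bp
  65→70: 5 bp
  70→75: 5 bp
  75→83: 8 bp
  83→94: 11 bp
  94→110: 16 bp
  110→120: 10 bp
  120→127: 7 bp
  127→137: 10 bp
  137→148: 11 bp
  148→150: 2 bp
  150→11 (wrap): 153-150+11 = 14 bp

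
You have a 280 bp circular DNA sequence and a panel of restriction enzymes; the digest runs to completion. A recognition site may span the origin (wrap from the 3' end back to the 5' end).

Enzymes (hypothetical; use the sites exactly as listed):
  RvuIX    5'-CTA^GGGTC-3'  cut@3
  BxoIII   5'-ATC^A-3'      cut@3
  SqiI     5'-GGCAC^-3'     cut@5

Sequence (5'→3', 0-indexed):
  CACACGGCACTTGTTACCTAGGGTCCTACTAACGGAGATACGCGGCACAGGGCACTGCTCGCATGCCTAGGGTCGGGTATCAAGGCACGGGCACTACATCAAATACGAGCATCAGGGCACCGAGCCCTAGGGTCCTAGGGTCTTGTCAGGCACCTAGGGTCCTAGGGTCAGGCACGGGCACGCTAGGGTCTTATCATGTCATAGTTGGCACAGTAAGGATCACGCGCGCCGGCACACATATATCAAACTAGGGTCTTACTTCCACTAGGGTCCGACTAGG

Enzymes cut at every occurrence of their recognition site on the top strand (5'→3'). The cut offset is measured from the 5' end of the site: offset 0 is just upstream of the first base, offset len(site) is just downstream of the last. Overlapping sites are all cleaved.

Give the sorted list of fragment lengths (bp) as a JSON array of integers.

Per-enzyme occurrences:
  RvuIX CTAGGGTC/3: at [17, 66, 126, 134, 153, 161, 182, 247, 264] ⇒ [20, 69, 129, 137, 156, 164, 185, 250, 267]
  BxoIII ATCA/3: at [78, 97, 110, 192, 218, 241] ⇒ [81, 100, 113, 195, 221, 244]
  SqiI GGCAC/5: at [5, 43, 50, 83, 89, 115, 148, 170, 176, 206, 230, 278] ⇒ [3, 10, 48, 55, 88, 94, 120, 153, 175, 181, 211, 235]

Pooled cuts: [3, 10, 20, 48, 55, 69, 81, 88, 94, 100, 113, 120, 129, 137, 153, 156, 164, 175, 181, 185, 195, 211, 221, 235, 244, 250, 267]

Fragment lengths:
  3→10: 7 bp
  10→20: 10 bp
  20→48: 28 bp
  48→55: 7 bp
  55→69: 14 bp
  69→81: 12 bp
  81→88: 7 bp
  88→94: 6 bp
  94→100: 6 bp
  100→113: 13 bp
  113→120: 7 bp
  120→129: 9 bp
  129→137: 8 bp
  137→153: 16 bp
  153→156: 3 bp
  156→164: 8 bp
  164→175: 11 bp
  175→181: 6 bp
  181→185: 4 bp
  185→195: 10 bp
  195→211: 16 bp
  211→221: 10 bp
  221→235: 14 bp
  235→244: 9 bp
  244→250: 6 bp
  250→267: 17 bp
  267→3 (wrap): 280-267+3 = 16 bp

[3,4,6,6,6,6,7,7,7,7,8,8,9,9,10,10,10,11,12,13,14,14,16,16,16,17,28]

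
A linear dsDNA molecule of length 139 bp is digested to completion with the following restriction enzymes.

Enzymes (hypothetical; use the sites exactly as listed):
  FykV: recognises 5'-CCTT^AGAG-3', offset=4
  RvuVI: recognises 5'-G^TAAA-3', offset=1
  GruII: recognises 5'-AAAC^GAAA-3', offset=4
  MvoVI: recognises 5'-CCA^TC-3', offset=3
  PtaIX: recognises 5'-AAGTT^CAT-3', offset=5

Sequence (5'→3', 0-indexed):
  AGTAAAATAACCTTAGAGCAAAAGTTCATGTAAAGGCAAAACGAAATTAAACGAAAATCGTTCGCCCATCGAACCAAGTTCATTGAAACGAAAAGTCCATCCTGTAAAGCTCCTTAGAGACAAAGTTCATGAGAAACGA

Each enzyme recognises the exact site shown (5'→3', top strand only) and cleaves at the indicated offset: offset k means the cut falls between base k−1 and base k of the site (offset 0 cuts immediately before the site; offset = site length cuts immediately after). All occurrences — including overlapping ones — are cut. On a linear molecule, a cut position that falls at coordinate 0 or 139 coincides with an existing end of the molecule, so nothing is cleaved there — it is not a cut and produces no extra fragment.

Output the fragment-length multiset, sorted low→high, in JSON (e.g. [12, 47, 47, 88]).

Scan for sites:
  FykV (CCTTAGAG, off=4): starts [10, 111] → cuts [14, 115]
  RvuVI (GTAAA, off=1): starts [1, 29, 103] → cuts [2, 30, 104]
  GruII (AAACGAAA, off=4): starts [38, 48, 85] → cuts [42, 52, 89]
  MvoVI (CCATC, off=3): starts [65, 96] → cuts [68, 99]
  PtaIX (AAGTTCAT, off=5): starts [21, 75, 122] → cuts [26, 80, 127]

Pooled cuts: [2, 14, 26, 30, 42, 52, 68, 80, 89, 99, 104, 115, 127]

Fragment lengths:
  [0,2): 2 bp
  [2,14): 12 bp
  [14,26): 12 bp
  [26,30): 4 bp
  [30,42): 12 bp
  [42,52): 10 bp
  [52,68): 16 bp
  [68,80): 12 bp
  [80,89): 9 bp
  [89,99): 10 bp
  [99,104): 5 bp
  [104,115): 11 bp
  [115,127): 12 bp
  [127,139): 12 bp

[2,4,5,9,10,10,11,12,12,12,12,12,12,16]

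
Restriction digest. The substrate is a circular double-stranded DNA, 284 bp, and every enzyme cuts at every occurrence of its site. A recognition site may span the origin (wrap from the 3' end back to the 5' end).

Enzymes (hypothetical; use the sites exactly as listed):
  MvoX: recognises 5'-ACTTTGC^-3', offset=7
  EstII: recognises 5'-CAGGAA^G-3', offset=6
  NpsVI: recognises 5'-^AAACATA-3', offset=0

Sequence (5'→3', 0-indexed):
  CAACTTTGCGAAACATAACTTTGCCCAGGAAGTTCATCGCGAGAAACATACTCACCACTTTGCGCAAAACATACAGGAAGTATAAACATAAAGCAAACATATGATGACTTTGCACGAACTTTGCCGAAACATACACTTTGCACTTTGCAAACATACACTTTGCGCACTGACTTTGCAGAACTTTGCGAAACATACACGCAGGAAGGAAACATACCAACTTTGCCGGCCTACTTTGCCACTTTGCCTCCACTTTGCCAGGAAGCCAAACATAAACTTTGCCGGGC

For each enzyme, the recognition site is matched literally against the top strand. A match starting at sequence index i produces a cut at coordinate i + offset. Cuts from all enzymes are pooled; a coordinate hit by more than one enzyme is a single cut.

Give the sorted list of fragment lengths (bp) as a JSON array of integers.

[1,1,2,2,3,3,4,6,7,7,8,10,11,11,11,12,13,13,13,14,14,15,15,15,17,17,19,20]

Scan for sites:
  MvoX (ACTTTGC, off=7): starts [2, 17, 56, 106, 117, 134, 141, 156, 169, 179, 216, 229, 237, 248, 272] → cuts [9, 24, 63, 113, 124, 141, 148, 163, 176, 186, 223, 236, 244, 255, 279]
  EstII (CAGGAAG, off=6): starts [25, 73, 198, 255] → cuts [31, 79, 204, 261]
  NpsVI (AAACATA, off=0): starts [10, 43, 66, 83, 94, 126, 148, 187, 206, 264] → cuts [10, 43, 66, 83, 94, 126, 148, 187, 206, 264]

Pooled cuts: [9, 10, 24, 31, 43, 63, 66, 79, 83, 94, 113, 124, 126, 141, 148, 163, 176, 186, 187, 204, 206, 223, 236, 244, 255, 261, 264, 279]

Fragment lengths:
  9→10: 1 bp
  10→24: 14 bp
  24→31: 7 bp
  31→43: 12 bp
  43→63: 20 bp
  63→66: 3 bp
  66→79: 13 bp
  79→83: 4 bp
  83→94: 11 bp
  94→113: 19 bp
  113→124: 11 bp
  124→126: 2 bp
  126→141: 15 bp
  141→148: 7 bp
  148→163: 15 bp
  163→176: 13 bp
  176→186: 10 bp
  186→187: 1 bp
  187→204: 17 bp
  204→206: 2 bp
  206→223: 17 bp
  223→236: 13 bp
  236→244: 8 bp
  244→255: 11 bp
  255→261: 6 bp
  261→264: 3 bp
  264→279: 15 bp
  279→9 (wrap): 284-279+9 = 14 bp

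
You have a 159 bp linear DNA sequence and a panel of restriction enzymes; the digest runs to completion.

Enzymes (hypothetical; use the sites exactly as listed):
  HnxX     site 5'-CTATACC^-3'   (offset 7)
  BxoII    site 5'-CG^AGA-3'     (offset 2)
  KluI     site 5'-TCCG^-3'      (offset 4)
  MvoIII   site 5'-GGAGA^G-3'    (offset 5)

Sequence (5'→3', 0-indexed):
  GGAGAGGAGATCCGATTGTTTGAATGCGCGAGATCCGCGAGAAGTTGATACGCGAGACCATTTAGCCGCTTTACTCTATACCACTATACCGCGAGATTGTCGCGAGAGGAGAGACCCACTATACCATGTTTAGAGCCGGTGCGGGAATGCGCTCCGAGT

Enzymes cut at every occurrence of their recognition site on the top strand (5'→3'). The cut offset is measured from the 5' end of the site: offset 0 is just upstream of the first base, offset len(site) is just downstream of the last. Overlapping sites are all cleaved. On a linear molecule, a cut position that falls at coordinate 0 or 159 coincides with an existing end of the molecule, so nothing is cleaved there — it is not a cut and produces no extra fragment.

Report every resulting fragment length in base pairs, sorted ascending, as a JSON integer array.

[2,3,3,5,7,8,8,9,11,13,15,16,28,31]

Scan for sites:
  HnxX (CTATACC, off=7): starts [75, 83, 118] → cuts [82, 90, 125]
  BxoII (CGAGA, off=2): starts [28, 37, 52, 91, 102] → cuts [30, 39, 54, 93, 104]
  KluI (TCCG, off=4): starts [10, 33, 152] → cuts [14, 37, 156]
  MvoIII (GGAGAG, off=5): starts [0, 107] → cuts [5, 112]

All cut coordinates (distinct, sorted): [5, 14, 30, 37, 39, 54, 82, 90, 93, 104, 112, 125, 156]

Fragments:
  [0,5): 5 bp
  [5,14): 9 bp
  [14,30): 16 bp
  [30,37): 7 bp
  [37,39): 2 bp
  [39,54): 15 bp
  [54,82): 28 bp
  [82,90): 8 bp
  [90,93): 3 bp
  [93,104): 11 bp
  [104,112): 8 bp
  [112,125): 13 bp
  [125,156): 31 bp
  [156,159): 3 bp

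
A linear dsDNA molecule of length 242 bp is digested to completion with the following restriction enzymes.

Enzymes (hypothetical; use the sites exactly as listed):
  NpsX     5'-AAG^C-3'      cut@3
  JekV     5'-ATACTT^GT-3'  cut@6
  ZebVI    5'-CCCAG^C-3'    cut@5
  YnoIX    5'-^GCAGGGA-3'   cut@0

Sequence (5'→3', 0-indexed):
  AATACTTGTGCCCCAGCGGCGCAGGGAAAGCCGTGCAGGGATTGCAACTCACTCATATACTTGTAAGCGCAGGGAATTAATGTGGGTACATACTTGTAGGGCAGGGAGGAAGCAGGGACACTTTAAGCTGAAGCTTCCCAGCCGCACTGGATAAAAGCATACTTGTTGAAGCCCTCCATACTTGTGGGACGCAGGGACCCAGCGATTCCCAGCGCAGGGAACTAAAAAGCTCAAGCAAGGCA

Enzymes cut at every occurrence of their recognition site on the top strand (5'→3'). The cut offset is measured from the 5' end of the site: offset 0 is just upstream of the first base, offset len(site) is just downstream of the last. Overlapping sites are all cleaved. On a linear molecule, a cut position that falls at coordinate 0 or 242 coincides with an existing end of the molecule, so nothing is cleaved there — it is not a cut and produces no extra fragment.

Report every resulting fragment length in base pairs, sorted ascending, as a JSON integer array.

Per-enzyme occurrences:
  NpsX (AAGC, off=3): starts [27, 64, 109, 124, 130, 154, 168, 226, 232] → cuts [30, 67, 112, 127, 133, 157, 171, 229, 235]
  JekV (ATACTTGT, off=6): starts [1, 56, 89, 158, 177] → cuts [7, 62, 95, 164, 183]
  ZebVI (CCCAGC, off=5): starts [11, 136, 197, 207] → cuts [16, 141, 202, 212]
  YnoIX (GCAGGGA, off=0): starts [20, 34, 68, 100, 111, 190, 213] → cuts [20, 34, 68, 100, 111, 190, 213]

Pooled cuts: [7, 16, 20, 30, 34, 62, 67, 68, 95, 100, 111, 112, 127, 133, 141, 157, 164, 171, 183, 190, 202, 212, 213, 229, 235]

Fragment lengths:
  [0,7): 7 bp
  [7,16): 9 bp
  [16,20): 4 bp
  [20,30): 10 bp
  [30,34): 4 bp
  [34,62): 28 bp
  [62,67): 5 bp
  [67,68): 1 bp
  [68,95): 27 bp
  [95,100): 5 bp
  [100,111): 11 bp
  [111,112): 1 bp
  [112,127): 15 bp
  [127,133): 6 bp
  [133,141): 8 bp
  [141,157): 16 bp
  [157,164): 7 bp
  [164,171): 7 bp
  [171,183): 12 bp
  [183,190): 7 bp
  [190,202): 12 bp
  [202,212): 10 bp
  [212,213): 1 bp
  [213,229): 16 bp
  [229,235): 6 bp
  [235,242): 7 bp

[1,1,1,4,4,5,5,6,6,7,7,7,7,7,8,9,10,10,11,12,12,15,16,16,27,28]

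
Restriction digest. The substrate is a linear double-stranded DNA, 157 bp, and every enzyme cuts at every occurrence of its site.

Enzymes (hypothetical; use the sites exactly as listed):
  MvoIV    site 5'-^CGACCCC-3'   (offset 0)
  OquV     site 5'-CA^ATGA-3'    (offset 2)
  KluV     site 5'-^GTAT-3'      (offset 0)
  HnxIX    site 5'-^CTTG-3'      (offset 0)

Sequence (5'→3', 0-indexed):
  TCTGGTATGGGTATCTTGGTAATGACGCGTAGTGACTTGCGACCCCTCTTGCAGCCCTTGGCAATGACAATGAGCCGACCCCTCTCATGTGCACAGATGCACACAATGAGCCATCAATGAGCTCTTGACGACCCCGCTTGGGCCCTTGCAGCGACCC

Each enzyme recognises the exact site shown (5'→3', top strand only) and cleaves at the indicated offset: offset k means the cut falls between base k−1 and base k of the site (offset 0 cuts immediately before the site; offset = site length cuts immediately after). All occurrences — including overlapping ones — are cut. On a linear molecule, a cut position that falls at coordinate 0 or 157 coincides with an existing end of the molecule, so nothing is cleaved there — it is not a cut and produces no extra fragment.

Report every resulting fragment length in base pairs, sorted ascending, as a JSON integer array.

Scan for sites:
  MvoIV (CGACCCC, off=0): starts [39, 75, 128] → cuts [39, 75, 128]
  OquV (CAATGA, off=2): starts [61, 67, 103, 114] → cuts [63, 69, 105, 116]
  KluV (GTAT, off=0): starts [4, 10] → cuts [4, 10]
  HnxIX (CTTG, off=0): starts [14, 35, 47, 56, 123, 136, 144] → cuts [14, 35, 47, 56, 123, 136, 144]

All cut coordinates (distinct, sorted): [4, 10, 14, 35, 39, 47, 56, 63, 69, 75, 105, 116, 123, 128, 136, 144]

Fragments:
  [0,4): 4 bp
  [4,10): 6 bp
  [10,14): 4 bp
  [14,35): 21 bp
  [35,39): 4 bp
  [39,47): 8 bp
  [47,56): 9 bp
  [56,63): 7 bp
  [63,69): 6 bp
  [69,75): 6 bp
  [75,105): 30 bp
  [105,116): 11 bp
  [116,123): 7 bp
  [123,128): 5 bp
  [128,136): 8 bp
  [136,144): 8 bp
  [144,157): 13 bp

[4,4,4,5,6,6,6,7,7,8,8,8,9,11,13,21,30]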